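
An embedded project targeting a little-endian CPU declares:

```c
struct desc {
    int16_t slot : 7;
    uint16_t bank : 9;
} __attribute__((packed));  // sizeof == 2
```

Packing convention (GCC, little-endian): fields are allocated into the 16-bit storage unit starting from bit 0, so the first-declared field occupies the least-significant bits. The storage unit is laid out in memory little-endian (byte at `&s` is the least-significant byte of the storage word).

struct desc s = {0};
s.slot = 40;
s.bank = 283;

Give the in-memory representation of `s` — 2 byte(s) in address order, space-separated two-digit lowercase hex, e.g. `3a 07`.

a8 8d

[0+:7] slot=40 & 0x7f = 0x28; word=0x0028
[7+:9] bank=283 & 0x1ff = 0x11b; word=0x8da8
word = 0x8da8 → little-endian bytes:
  [0]=0xa8  [1]=0x8d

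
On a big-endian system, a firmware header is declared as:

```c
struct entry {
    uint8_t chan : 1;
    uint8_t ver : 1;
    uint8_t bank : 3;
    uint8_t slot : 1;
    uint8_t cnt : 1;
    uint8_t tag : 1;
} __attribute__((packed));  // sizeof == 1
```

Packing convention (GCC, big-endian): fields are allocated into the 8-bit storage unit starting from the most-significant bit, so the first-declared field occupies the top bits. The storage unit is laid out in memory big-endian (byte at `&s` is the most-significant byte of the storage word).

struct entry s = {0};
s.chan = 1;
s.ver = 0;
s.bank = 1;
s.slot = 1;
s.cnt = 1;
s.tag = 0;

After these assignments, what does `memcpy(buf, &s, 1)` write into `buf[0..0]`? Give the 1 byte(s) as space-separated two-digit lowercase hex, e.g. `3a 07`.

8e

[7+:1] chan=1 & 0x1 = 0x1; word=0x80
[6+:1] ver=0 & 0x1 = 0x0; word=0x80
[3+:3] bank=1 & 0x7 = 0x1; word=0x88
[2+:1] slot=1 & 0x1 = 0x1; word=0x8c
[1+:1] cnt=1 & 0x1 = 0x1; word=0x8e
[0+:1] tag=0 & 0x1 = 0x0; word=0x8e
word = 0x8e → big-endian bytes:
  [0]=0x8e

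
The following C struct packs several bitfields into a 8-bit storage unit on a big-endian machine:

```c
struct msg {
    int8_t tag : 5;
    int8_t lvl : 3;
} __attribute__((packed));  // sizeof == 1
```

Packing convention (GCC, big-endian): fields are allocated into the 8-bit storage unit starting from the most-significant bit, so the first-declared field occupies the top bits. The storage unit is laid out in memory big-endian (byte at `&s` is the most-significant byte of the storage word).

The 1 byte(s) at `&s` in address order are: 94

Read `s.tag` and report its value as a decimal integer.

-14

[0]=0x94 (big-endian) → word 0x94
tag:5 @ bit 3 → (0x94>>3)&0x1f = 0x12  ←
lvl:3 @ bit 0 → (0x94>>0)&0x7 = 0x4
tag signed 5b, MSB=1: 18 - 32 = -14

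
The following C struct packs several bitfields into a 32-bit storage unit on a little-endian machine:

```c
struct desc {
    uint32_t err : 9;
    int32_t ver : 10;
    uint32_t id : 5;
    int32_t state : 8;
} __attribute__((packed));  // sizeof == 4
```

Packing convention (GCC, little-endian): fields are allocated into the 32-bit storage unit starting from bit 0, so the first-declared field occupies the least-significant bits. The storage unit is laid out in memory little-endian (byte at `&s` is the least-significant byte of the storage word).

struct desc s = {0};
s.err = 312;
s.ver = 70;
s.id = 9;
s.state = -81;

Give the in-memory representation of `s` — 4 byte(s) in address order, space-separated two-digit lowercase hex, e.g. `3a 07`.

38 8d 48 af

err (9b) val=312 bits=0x138 at bit 0: 0x00000138
ver (10b) val=70 bits=0x46 at bit 9: 0x00008d38
id (5b) val=9 bits=0x9 at bit 19: 0x00488d38
state (8b) val=-81 bits=0xaf at bit 24: 0xaf488d38
word = 0xaf488d38 → little-endian bytes:
  [0]=0x38  [1]=0x8d  [2]=0x48  [3]=0xaf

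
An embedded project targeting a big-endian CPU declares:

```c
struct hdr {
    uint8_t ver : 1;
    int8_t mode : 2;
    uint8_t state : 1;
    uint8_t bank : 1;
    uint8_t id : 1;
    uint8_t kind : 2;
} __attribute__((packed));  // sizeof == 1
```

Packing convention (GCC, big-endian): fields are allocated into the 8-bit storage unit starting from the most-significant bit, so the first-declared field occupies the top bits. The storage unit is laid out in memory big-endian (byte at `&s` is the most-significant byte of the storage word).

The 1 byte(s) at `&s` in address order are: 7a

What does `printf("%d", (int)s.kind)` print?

2

[0]=0x7a (big-endian) → word 0x7a
ver:1 @ bit 7 → (0x7a>>7)&0x1 = 0x0
mode:2 @ bit 5 → (0x7a>>5)&0x3 = 0x3
state:1 @ bit 4 → (0x7a>>4)&0x1 = 0x1
bank:1 @ bit 3 → (0x7a>>3)&0x1 = 0x1
id:1 @ bit 2 → (0x7a>>2)&0x1 = 0x0
kind:2 @ bit 0 → (0x7a>>0)&0x3 = 0x2  ←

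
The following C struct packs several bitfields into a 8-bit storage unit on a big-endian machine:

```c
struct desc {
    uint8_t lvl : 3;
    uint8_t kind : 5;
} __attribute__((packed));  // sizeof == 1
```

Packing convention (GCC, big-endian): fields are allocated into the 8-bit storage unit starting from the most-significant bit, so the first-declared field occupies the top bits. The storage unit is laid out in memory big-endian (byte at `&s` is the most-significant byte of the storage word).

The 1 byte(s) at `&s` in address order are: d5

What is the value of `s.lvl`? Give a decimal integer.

6

[0]=0xd5 (big-endian) → word 0xd5
lvl [5+:3] = (word>>5) & 0x7 = 6  ←
kind [0+:5] = (word>>0) & 0x1f = 21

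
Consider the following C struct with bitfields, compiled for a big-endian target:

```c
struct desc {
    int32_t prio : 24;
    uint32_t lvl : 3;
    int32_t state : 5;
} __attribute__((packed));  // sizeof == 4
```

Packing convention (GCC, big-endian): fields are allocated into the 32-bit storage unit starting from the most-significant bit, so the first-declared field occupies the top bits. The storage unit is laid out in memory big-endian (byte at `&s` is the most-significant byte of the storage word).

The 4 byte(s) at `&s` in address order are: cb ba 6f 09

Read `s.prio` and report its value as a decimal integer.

-3425681

[0]=0xcb [1]=0xba [2]=0x6f [3]=0x09 (big-endian) → word 0xcbba6f09
prio [8+:24] = (word>>8) & 0xffffff = 13351535  ←
lvl [5+:3] = (word>>5) & 0x7 = 0
state [0+:5] = (word>>0) & 0x1f = 9
prio signed 24b, MSB=1: 13351535 - 16777216 = -3425681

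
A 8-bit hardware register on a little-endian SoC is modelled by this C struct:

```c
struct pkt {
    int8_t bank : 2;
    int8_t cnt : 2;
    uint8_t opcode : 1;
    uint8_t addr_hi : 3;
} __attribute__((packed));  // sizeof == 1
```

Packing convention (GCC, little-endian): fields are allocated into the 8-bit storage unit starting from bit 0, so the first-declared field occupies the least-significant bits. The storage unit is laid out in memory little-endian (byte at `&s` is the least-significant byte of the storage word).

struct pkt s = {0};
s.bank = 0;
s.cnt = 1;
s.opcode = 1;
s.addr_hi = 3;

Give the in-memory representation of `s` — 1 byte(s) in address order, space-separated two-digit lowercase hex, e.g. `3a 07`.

74

[0+:2] bank=0 & 0x3 = 0x0; word=0x00
[2+:2] cnt=1 & 0x3 = 0x1; word=0x04
[4+:1] opcode=1 & 0x1 = 0x1; word=0x14
[5+:3] addr_hi=3 & 0x7 = 0x3; word=0x74
word = 0x74 → little-endian bytes:
  [0]=0x74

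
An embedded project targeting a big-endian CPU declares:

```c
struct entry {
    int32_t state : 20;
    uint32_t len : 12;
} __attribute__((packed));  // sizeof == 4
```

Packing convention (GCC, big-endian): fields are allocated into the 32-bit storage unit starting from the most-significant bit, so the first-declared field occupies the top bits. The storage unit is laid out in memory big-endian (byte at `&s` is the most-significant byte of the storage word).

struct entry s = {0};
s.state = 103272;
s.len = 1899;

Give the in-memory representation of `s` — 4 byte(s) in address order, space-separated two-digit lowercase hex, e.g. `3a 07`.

state (20b) val=103272 bits=0x19368 at bit 12: 0x19368000
len (12b) val=1899 bits=0x76b at bit 0: 0x1936876b
word = 0x1936876b → big-endian bytes:
  [0]=0x19  [1]=0x36  [2]=0x87  [3]=0x6b

19 36 87 6b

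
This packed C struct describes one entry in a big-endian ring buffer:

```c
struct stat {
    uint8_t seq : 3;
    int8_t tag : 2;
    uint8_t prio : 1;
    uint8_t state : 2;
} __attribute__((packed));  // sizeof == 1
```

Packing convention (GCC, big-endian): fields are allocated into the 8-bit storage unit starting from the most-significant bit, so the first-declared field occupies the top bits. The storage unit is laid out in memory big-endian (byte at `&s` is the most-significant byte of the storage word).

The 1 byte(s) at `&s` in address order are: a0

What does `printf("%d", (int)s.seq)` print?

[0]=0xa0 (big-endian) → word 0xa0
seq:3 @ bit 5 → (0xa0>>5)&0x7 = 0x5  ←
tag:2 @ bit 3 → (0xa0>>3)&0x3 = 0x0
prio:1 @ bit 2 → (0xa0>>2)&0x1 = 0x0
state:2 @ bit 0 → (0xa0>>0)&0x3 = 0x0

5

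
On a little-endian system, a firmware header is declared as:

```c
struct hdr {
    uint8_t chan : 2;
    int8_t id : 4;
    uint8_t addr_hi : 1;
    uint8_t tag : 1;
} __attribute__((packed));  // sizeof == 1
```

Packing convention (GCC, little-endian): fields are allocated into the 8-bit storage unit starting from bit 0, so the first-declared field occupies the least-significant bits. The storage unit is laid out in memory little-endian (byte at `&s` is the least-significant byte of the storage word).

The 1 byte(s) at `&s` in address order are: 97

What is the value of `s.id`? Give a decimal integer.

[0]=0x97 (little-endian) → word 0x97
chan:2 @ bit 0 → (0x97>>0)&0x3 = 0x3
id:4 @ bit 2 → (0x97>>2)&0xf = 0x5  ←
addr_hi:1 @ bit 6 → (0x97>>6)&0x1 = 0x0
tag:1 @ bit 7 → (0x97>>7)&0x1 = 0x1
id signed 4b, MSB=0: value = 5

5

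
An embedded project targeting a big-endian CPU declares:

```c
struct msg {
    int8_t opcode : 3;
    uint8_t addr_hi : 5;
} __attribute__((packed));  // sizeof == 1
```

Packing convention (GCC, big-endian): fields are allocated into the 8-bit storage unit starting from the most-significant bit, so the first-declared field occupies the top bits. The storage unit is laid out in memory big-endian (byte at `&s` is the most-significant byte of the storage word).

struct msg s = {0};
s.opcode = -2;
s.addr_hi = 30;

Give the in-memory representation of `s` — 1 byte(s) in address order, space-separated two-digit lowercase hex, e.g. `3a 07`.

de

[5+:3] opcode=-2 & 0x7 = 0x6; word=0xc0
[0+:5] addr_hi=30 & 0x1f = 0x1e; word=0xde
word = 0xde → big-endian bytes:
  [0]=0xde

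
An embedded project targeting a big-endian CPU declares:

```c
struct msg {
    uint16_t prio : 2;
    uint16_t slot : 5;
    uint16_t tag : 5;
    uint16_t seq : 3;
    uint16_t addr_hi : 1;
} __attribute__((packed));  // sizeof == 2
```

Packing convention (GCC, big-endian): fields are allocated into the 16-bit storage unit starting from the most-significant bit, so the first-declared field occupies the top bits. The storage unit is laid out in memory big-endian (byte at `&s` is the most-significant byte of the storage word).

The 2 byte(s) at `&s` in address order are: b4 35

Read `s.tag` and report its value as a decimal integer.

3

[0]=0xb4 [1]=0x35 (big-endian) → word 0xb435
prio:2 @ bit 14 → (0xb435>>14)&0x3 = 0x2
slot:5 @ bit 9 → (0xb435>>9)&0x1f = 0x1a
tag:5 @ bit 4 → (0xb435>>4)&0x1f = 0x3  ←
seq:3 @ bit 1 → (0xb435>>1)&0x7 = 0x2
addr_hi:1 @ bit 0 → (0xb435>>0)&0x1 = 0x1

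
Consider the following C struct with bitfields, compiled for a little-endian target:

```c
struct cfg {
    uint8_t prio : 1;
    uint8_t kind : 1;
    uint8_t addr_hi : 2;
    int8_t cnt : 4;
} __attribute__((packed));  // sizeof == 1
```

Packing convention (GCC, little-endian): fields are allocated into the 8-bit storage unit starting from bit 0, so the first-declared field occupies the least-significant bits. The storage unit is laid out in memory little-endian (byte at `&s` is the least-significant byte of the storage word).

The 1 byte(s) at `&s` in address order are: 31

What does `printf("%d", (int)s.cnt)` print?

[0]=0x31 (little-endian) → word 0x31
prio [0+:1] = (word>>0) & 0x1 = 1
kind [1+:1] = (word>>1) & 0x1 = 0
addr_hi [2+:2] = (word>>2) & 0x3 = 0
cnt [4+:4] = (word>>4) & 0xf = 3  ←
cnt signed 4b, MSB=0: value = 3

3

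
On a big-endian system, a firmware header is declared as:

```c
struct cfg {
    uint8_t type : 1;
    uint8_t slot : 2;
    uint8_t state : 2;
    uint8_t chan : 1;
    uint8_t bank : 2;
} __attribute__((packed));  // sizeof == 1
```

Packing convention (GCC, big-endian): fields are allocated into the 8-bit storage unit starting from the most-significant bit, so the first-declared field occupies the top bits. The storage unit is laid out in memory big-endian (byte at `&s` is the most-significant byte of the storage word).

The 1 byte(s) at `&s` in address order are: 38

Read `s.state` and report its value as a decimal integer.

3

[0]=0x38 (big-endian) → word 0x38
type:1 @ bit 7 → (0x38>>7)&0x1 = 0x0
slot:2 @ bit 5 → (0x38>>5)&0x3 = 0x1
state:2 @ bit 3 → (0x38>>3)&0x3 = 0x3  ←
chan:1 @ bit 2 → (0x38>>2)&0x1 = 0x0
bank:2 @ bit 0 → (0x38>>0)&0x3 = 0x0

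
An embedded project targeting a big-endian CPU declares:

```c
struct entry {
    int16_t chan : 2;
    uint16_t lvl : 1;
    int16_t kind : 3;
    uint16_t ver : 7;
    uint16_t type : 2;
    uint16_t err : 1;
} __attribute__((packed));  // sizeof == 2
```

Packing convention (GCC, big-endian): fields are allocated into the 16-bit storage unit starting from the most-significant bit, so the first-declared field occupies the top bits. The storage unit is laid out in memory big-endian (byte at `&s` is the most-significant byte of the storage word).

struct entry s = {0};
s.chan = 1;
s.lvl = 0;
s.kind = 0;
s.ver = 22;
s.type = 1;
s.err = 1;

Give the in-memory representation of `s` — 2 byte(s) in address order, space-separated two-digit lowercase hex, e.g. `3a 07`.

40 b3

chan (2b) val=1 bits=0x1 at bit 14: 0x4000
lvl (1b) val=0 bits=0x0 at bit 13: 0x4000
kind (3b) val=0 bits=0x0 at bit 10: 0x4000
ver (7b) val=22 bits=0x16 at bit 3: 0x40b0
type (2b) val=1 bits=0x1 at bit 1: 0x40b2
err (1b) val=1 bits=0x1 at bit 0: 0x40b3
word = 0x40b3 → big-endian bytes:
  [0]=0x40  [1]=0xb3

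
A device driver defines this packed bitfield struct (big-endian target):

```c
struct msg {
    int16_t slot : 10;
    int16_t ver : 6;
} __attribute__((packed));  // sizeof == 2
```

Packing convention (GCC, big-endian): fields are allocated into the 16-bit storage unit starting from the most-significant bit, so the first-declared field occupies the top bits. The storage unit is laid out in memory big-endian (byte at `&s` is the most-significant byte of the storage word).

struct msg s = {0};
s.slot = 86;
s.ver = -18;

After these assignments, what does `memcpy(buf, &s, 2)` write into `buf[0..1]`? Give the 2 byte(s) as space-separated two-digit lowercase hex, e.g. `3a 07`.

slot:10 = 86 → 0x56 << 6 → word 0x1580
ver:6 = -18 → 0x2e << 0 → word 0x15ae
word = 0x15ae → big-endian bytes:
  [0]=0x15  [1]=0xae

15 ae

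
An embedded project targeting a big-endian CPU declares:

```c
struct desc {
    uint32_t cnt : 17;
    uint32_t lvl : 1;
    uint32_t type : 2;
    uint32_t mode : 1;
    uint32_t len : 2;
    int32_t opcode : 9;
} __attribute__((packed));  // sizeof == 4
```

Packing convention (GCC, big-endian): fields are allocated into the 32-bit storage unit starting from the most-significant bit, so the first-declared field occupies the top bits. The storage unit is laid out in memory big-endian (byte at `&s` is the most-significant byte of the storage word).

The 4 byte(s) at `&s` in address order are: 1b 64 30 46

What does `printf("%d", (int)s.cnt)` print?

[0]=0x1b [1]=0x64 [2]=0x30 [3]=0x46 (big-endian) → word 0x1b643046
cnt [15+:17] = (word>>15) & 0x1ffff = 14024  ←
lvl [14+:1] = (word>>14) & 0x1 = 0
type [12+:2] = (word>>12) & 0x3 = 3
mode [11+:1] = (word>>11) & 0x1 = 0
len [9+:2] = (word>>9) & 0x3 = 0
opcode [0+:9] = (word>>0) & 0x1ff = 70

14024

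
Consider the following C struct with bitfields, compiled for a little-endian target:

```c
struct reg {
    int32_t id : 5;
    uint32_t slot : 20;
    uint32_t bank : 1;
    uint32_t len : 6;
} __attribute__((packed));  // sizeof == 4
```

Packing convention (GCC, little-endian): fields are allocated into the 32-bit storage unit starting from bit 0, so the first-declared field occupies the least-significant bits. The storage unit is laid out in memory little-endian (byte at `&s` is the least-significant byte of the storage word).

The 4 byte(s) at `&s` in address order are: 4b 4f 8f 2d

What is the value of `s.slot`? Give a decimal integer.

[0]=0x4b [1]=0x4f [2]=0x8f [3]=0x2d (little-endian) → word 0x2d8f4f4b
id:5 @ bit 0 → (0x2d8f4f4b>>0)&0x1f = 0xb
slot:20 @ bit 5 → (0x2d8f4f4b>>5)&0xfffff = 0xc7a7a  ←
bank:1 @ bit 25 → (0x2d8f4f4b>>25)&0x1 = 0x0
len:6 @ bit 26 → (0x2d8f4f4b>>26)&0x3f = 0xb

817786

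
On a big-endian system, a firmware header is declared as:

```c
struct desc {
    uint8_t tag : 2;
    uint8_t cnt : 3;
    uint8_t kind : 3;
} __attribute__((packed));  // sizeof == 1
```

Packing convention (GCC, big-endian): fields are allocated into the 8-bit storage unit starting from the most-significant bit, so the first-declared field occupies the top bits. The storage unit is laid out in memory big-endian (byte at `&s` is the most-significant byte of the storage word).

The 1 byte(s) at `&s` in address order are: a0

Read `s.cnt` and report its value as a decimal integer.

[0]=0xa0 (big-endian) → word 0xa0
tag [6+:2] = (word>>6) & 0x3 = 2
cnt [3+:3] = (word>>3) & 0x7 = 4  ←
kind [0+:3] = (word>>0) & 0x7 = 0

4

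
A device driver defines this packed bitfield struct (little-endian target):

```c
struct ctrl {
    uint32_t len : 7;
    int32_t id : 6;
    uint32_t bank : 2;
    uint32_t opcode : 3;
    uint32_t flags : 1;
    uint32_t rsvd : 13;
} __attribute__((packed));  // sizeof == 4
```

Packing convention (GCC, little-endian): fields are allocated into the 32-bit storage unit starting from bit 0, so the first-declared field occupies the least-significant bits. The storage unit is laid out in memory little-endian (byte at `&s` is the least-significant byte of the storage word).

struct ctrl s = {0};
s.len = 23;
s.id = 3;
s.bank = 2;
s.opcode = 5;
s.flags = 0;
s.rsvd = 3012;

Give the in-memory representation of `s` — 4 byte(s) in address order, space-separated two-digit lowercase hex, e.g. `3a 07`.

[0+:7] len=23 & 0x7f = 0x17; word=0x00000017
[7+:6] id=3 & 0x3f = 0x3; word=0x00000197
[13+:2] bank=2 & 0x3 = 0x2; word=0x00004197
[15+:3] opcode=5 & 0x7 = 0x5; word=0x0002c197
[18+:1] flags=0 & 0x1 = 0x0; word=0x0002c197
[19+:13] rsvd=3012 & 0x1fff = 0xbc4; word=0x5e22c197
word = 0x5e22c197 → little-endian bytes:
  [0]=0x97  [1]=0xc1  [2]=0x22  [3]=0x5e

97 c1 22 5e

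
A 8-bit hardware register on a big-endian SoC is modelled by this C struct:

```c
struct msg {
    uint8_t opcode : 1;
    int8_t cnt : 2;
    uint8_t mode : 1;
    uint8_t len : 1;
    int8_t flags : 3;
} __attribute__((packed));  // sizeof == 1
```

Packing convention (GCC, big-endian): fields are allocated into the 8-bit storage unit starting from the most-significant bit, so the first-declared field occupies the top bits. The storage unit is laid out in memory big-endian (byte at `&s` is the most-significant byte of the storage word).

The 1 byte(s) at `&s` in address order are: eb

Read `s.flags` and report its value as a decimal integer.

3

[0]=0xeb (big-endian) → word 0xeb
opcode:1 @ bit 7 → (0xeb>>7)&0x1 = 0x1
cnt:2 @ bit 5 → (0xeb>>5)&0x3 = 0x3
mode:1 @ bit 4 → (0xeb>>4)&0x1 = 0x0
len:1 @ bit 3 → (0xeb>>3)&0x1 = 0x1
flags:3 @ bit 0 → (0xeb>>0)&0x7 = 0x3  ←
flags signed 3b, MSB=0: value = 3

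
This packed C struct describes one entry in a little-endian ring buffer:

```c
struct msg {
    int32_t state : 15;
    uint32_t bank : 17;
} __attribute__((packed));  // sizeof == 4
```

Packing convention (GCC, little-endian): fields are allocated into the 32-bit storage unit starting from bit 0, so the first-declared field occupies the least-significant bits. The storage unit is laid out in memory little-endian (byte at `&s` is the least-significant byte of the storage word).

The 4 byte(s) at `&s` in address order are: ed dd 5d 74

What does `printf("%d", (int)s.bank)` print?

[0]=0xed [1]=0xdd [2]=0x5d [3]=0x74 (little-endian) → word 0x745ddded
state [0+:15] = (word>>0) & 0x7fff = 24045
bank [15+:17] = (word>>15) & 0x1ffff = 59579  ←

59579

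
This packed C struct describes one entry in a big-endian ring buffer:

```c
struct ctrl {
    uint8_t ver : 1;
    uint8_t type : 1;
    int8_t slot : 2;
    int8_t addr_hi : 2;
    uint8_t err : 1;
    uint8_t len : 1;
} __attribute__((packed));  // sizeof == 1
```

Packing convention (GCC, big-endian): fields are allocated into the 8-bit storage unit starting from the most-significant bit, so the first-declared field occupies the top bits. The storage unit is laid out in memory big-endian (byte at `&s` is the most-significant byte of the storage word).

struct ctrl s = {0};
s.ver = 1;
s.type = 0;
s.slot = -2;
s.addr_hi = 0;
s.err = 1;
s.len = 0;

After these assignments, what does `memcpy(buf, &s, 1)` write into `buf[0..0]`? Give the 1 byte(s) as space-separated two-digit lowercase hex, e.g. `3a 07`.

ver:1 = 1 → 0x1 << 7 → word 0x80
type:1 = 0 → 0x0 << 6 → word 0x80
slot:2 = -2 → 0x2 << 4 → word 0xa0
addr_hi:2 = 0 → 0x0 << 2 → word 0xa0
err:1 = 1 → 0x1 << 1 → word 0xa2
len:1 = 0 → 0x0 << 0 → word 0xa2
word = 0xa2 → big-endian bytes:
  [0]=0xa2

a2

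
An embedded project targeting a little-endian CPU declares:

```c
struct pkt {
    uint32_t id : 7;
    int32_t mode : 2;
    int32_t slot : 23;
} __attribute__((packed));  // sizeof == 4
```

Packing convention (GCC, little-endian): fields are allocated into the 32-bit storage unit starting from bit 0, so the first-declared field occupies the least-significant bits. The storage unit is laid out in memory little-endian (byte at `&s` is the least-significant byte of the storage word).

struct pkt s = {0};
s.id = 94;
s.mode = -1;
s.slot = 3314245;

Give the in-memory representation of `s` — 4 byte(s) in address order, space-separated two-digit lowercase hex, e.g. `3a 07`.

de 8b 24 65

id (7b) val=94 bits=0x5e at bit 0: 0x0000005e
mode (2b) val=-1 bits=0x3 at bit 7: 0x000001de
slot (23b) val=3314245 bits=0x329245 at bit 9: 0x65248bde
word = 0x65248bde → little-endian bytes:
  [0]=0xde  [1]=0x8b  [2]=0x24  [3]=0x65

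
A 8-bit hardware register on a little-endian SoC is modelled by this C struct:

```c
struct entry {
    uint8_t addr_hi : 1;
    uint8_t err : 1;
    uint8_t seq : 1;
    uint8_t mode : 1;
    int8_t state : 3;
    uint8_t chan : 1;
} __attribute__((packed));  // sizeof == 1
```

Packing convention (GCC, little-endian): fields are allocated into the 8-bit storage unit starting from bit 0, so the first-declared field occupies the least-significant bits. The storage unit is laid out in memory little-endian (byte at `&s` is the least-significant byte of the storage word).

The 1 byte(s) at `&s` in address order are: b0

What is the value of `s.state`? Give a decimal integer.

[0]=0xb0 (little-endian) → word 0xb0
addr_hi [0+:1] = (word>>0) & 0x1 = 0
err [1+:1] = (word>>1) & 0x1 = 0
seq [2+:1] = (word>>2) & 0x1 = 0
mode [3+:1] = (word>>3) & 0x1 = 0
state [4+:3] = (word>>4) & 0x7 = 3  ←
chan [7+:1] = (word>>7) & 0x1 = 1
state signed 3b, MSB=0: value = 3

3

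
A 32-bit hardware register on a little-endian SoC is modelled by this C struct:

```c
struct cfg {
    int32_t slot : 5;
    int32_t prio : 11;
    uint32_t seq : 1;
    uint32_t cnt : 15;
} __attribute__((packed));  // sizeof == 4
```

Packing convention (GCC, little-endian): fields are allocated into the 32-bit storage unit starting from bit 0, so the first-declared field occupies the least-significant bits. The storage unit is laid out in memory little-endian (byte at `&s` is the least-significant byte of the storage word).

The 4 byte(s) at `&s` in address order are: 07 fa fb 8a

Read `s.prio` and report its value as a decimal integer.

-48

[0]=0x07 [1]=0xfa [2]=0xfb [3]=0x8a (little-endian) → word 0x8afbfa07
slot [0+:5] = (word>>0) & 0x1f = 7
prio [5+:11] = (word>>5) & 0x7ff = 2000  ←
seq [16+:1] = (word>>16) & 0x1 = 1
cnt [17+:15] = (word>>17) & 0x7fff = 17789
prio signed 11b, MSB=1: 2000 - 2048 = -48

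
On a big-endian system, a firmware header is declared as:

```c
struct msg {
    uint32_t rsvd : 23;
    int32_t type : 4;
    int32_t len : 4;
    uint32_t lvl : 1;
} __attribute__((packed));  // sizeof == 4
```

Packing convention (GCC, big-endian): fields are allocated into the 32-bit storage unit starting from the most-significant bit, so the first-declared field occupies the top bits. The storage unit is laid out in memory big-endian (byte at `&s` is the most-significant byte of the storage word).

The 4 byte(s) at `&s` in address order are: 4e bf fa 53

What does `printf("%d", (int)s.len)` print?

-7

[0]=0x4e [1]=0xbf [2]=0xfa [3]=0x53 (big-endian) → word 0x4ebffa53
rsvd [9+:23] = (word>>9) & 0x7fffff = 2580477
type [5+:4] = (word>>5) & 0xf = 2
len [1+:4] = (word>>1) & 0xf = 9  ←
lvl [0+:1] = (word>>0) & 0x1 = 1
len signed 4b, MSB=1: 9 - 16 = -7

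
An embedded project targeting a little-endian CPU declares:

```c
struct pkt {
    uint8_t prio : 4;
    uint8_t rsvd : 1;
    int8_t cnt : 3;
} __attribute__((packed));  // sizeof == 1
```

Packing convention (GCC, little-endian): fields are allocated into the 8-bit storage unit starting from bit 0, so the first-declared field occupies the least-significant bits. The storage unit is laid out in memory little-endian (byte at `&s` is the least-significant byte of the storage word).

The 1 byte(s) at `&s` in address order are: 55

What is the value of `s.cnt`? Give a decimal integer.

[0]=0x55 (little-endian) → word 0x55
prio [0+:4] = (word>>0) & 0xf = 5
rsvd [4+:1] = (word>>4) & 0x1 = 1
cnt [5+:3] = (word>>5) & 0x7 = 2  ←
cnt signed 3b, MSB=0: value = 2

2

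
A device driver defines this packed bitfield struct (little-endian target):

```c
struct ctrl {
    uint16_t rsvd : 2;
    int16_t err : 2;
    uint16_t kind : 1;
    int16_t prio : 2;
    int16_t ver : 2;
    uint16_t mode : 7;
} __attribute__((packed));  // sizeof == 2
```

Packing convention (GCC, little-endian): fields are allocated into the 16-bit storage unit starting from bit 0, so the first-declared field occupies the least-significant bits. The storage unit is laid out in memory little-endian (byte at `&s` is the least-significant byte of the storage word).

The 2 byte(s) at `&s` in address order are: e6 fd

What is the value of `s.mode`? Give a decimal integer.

[0]=0xe6 [1]=0xfd (little-endian) → word 0xfde6
rsvd:2 @ bit 0 → (0xfde6>>0)&0x3 = 0x2
err:2 @ bit 2 → (0xfde6>>2)&0x3 = 0x1
kind:1 @ bit 4 → (0xfde6>>4)&0x1 = 0x0
prio:2 @ bit 5 → (0xfde6>>5)&0x3 = 0x3
ver:2 @ bit 7 → (0xfde6>>7)&0x3 = 0x3
mode:7 @ bit 9 → (0xfde6>>9)&0x7f = 0x7e  ←

126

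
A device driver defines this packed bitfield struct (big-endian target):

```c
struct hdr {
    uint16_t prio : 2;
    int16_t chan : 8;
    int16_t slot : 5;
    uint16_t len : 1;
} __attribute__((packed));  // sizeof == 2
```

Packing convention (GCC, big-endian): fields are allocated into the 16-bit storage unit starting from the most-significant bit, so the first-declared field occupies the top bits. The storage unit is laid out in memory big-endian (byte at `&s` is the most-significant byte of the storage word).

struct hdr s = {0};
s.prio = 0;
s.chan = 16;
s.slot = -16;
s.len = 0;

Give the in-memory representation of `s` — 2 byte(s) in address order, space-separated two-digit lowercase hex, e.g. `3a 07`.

04 20

prio:2 = 0 → 0x0 << 14 → word 0x0000
chan:8 = 16 → 0x10 << 6 → word 0x0400
slot:5 = -16 → 0x10 << 1 → word 0x0420
len:1 = 0 → 0x0 << 0 → word 0x0420
word = 0x0420 → big-endian bytes:
  [0]=0x04  [1]=0x20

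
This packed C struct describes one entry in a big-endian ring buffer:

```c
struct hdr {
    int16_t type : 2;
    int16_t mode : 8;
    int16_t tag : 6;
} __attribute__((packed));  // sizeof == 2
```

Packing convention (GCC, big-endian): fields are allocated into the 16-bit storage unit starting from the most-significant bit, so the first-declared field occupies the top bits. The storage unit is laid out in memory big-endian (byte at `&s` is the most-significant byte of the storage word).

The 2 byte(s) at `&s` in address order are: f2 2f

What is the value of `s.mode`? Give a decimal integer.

-56

[0]=0xf2 [1]=0x2f (big-endian) → word 0xf22f
type [14+:2] = (word>>14) & 0x3 = 3
mode [6+:8] = (word>>6) & 0xff = 200  ←
tag [0+:6] = (word>>0) & 0x3f = 47
mode signed 8b, MSB=1: 200 - 256 = -56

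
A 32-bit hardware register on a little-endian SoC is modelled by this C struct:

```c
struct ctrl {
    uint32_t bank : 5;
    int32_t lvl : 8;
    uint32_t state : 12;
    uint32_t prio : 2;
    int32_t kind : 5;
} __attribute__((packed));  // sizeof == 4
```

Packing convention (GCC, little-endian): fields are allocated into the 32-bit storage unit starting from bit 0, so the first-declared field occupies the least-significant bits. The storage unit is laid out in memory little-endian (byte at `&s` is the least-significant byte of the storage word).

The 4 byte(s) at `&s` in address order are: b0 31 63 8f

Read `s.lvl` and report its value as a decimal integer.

-115

[0]=0xb0 [1]=0x31 [2]=0x63 [3]=0x8f (little-endian) → word 0x8f6331b0
bank [0+:5] = (word>>0) & 0x1f = 16
lvl [5+:8] = (word>>5) & 0xff = 141  ←
state [13+:12] = (word>>13) & 0xfff = 2841
prio [25+:2] = (word>>25) & 0x3 = 3
kind [27+:5] = (word>>27) & 0x1f = 17
lvl signed 8b, MSB=1: 141 - 256 = -115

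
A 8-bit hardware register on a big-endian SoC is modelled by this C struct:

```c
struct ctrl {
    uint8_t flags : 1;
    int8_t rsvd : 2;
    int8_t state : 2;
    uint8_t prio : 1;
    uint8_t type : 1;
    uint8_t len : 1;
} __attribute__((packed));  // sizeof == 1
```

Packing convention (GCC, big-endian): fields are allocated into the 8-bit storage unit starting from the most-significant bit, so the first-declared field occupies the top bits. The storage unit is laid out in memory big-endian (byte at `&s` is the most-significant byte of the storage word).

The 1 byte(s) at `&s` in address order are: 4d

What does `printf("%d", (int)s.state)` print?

[0]=0x4d (big-endian) → word 0x4d
flags [7+:1] = (word>>7) & 0x1 = 0
rsvd [5+:2] = (word>>5) & 0x3 = 2
state [3+:2] = (word>>3) & 0x3 = 1  ←
prio [2+:1] = (word>>2) & 0x1 = 1
type [1+:1] = (word>>1) & 0x1 = 0
len [0+:1] = (word>>0) & 0x1 = 1
state signed 2b, MSB=0: value = 1

1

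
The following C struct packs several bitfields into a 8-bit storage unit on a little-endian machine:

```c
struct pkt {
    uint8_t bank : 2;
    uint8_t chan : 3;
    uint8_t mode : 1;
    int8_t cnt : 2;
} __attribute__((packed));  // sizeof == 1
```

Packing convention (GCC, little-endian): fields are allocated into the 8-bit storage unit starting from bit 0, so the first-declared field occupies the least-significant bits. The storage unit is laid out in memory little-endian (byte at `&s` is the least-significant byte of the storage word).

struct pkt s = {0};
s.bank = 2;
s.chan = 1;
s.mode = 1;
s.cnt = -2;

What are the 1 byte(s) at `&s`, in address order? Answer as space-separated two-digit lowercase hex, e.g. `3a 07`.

a6

bank (2b) val=2 bits=0x2 at bit 0: 0x02
chan (3b) val=1 bits=0x1 at bit 2: 0x06
mode (1b) val=1 bits=0x1 at bit 5: 0x26
cnt (2b) val=-2 bits=0x2 at bit 6: 0xa6
word = 0xa6 → little-endian bytes:
  [0]=0xa6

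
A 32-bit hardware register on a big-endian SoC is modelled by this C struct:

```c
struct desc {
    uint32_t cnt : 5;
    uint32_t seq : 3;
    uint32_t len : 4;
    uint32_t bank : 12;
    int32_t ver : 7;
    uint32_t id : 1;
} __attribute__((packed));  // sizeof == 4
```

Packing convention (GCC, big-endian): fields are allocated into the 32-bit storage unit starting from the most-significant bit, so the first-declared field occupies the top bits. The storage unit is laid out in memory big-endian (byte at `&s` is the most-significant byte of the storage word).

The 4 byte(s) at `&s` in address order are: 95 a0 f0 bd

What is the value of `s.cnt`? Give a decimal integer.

[0]=0x95 [1]=0xa0 [2]=0xf0 [3]=0xbd (big-endian) → word 0x95a0f0bd
cnt:5 @ bit 27 → (0x95a0f0bd>>27)&0x1f = 0x12  ←
seq:3 @ bit 24 → (0x95a0f0bd>>24)&0x7 = 0x5
len:4 @ bit 20 → (0x95a0f0bd>>20)&0xf = 0xa
bank:12 @ bit 8 → (0x95a0f0bd>>8)&0xfff = 0xf0
ver:7 @ bit 1 → (0x95a0f0bd>>1)&0x7f = 0x5e
id:1 @ bit 0 → (0x95a0f0bd>>0)&0x1 = 0x1

18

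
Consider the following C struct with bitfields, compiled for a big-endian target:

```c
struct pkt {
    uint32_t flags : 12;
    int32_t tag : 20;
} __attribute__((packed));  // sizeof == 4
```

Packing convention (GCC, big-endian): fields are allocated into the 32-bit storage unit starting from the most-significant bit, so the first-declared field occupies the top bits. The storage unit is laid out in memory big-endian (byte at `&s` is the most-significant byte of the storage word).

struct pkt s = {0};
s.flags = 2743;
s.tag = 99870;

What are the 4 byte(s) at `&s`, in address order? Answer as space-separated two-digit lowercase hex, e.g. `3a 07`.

ab 71 86 1e

flags (12b) val=2743 bits=0xab7 at bit 20: 0xab700000
tag (20b) val=99870 bits=0x1861e at bit 0: 0xab71861e
word = 0xab71861e → big-endian bytes:
  [0]=0xab  [1]=0x71  [2]=0x86  [3]=0x1e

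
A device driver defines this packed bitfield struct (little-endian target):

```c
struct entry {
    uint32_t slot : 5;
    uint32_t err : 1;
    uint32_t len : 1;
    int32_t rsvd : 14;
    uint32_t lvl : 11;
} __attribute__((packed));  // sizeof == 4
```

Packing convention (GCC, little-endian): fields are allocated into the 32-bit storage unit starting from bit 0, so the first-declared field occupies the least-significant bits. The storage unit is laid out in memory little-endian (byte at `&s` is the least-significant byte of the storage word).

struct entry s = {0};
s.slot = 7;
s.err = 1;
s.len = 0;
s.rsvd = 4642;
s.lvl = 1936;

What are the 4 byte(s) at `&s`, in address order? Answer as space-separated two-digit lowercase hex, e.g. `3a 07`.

slot:5 = 7 → 0x7 << 0 → word 0x00000007
err:1 = 1 → 0x1 << 5 → word 0x00000027
len:1 = 0 → 0x0 << 6 → word 0x00000027
rsvd:14 = 4642 → 0x1222 << 7 → word 0x00091127
lvl:11 = 1936 → 0x790 << 21 → word 0xf2091127
word = 0xf2091127 → little-endian bytes:
  [0]=0x27  [1]=0x11  [2]=0x09  [3]=0xf2

27 11 09 f2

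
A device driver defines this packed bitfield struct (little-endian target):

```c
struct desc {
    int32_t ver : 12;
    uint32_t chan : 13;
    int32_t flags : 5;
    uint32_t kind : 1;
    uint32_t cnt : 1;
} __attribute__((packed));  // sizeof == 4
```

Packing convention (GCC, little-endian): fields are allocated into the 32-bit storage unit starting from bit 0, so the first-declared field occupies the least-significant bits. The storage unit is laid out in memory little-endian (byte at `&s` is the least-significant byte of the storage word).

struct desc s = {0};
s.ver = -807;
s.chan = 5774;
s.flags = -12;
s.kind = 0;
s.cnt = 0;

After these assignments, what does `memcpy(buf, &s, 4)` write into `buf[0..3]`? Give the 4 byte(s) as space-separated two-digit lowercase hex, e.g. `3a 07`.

d9 ec 68 29

ver (12b) val=-807 bits=0xcd9 at bit 0: 0x00000cd9
chan (13b) val=5774 bits=0x168e at bit 12: 0x0168ecd9
flags (5b) val=-12 bits=0x14 at bit 25: 0x2968ecd9
kind (1b) val=0 bits=0x0 at bit 30: 0x2968ecd9
cnt (1b) val=0 bits=0x0 at bit 31: 0x2968ecd9
word = 0x2968ecd9 → little-endian bytes:
  [0]=0xd9  [1]=0xec  [2]=0x68  [3]=0x29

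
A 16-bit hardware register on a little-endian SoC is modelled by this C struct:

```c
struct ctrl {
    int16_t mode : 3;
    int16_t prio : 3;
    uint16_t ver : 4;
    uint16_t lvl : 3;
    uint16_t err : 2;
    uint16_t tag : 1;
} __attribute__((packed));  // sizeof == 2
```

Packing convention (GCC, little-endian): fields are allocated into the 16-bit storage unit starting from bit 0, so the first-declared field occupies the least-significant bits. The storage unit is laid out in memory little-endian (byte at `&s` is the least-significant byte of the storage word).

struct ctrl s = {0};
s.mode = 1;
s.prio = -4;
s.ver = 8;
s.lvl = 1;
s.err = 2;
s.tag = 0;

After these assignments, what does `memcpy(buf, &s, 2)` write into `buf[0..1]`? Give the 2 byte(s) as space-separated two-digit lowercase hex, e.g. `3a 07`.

21 46

[0+:3] mode=1 & 0x7 = 0x1; word=0x0001
[3+:3] prio=-4 & 0x7 = 0x4; word=0x0021
[6+:4] ver=8 & 0xf = 0x8; word=0x0221
[10+:3] lvl=1 & 0x7 = 0x1; word=0x0621
[13+:2] err=2 & 0x3 = 0x2; word=0x4621
[15+:1] tag=0 & 0x1 = 0x0; word=0x4621
word = 0x4621 → little-endian bytes:
  [0]=0x21  [1]=0x46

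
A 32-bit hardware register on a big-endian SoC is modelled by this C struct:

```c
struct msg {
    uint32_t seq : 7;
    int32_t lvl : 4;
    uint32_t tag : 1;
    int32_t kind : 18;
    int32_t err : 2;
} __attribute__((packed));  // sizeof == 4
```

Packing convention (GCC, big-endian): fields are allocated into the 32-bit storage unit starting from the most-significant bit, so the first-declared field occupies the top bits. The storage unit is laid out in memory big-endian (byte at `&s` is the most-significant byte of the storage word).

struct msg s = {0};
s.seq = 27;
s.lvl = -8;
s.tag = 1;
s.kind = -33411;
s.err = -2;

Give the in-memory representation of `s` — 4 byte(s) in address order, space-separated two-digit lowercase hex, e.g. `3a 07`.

seq (7b) val=27 bits=0x1b at bit 25: 0x36000000
lvl (4b) val=-8 bits=0x8 at bit 21: 0x37000000
tag (1b) val=1 bits=0x1 at bit 20: 0x37100000
kind (18b) val=-33411 bits=0x37d7d at bit 2: 0x371df5f4
err (2b) val=-2 bits=0x2 at bit 0: 0x371df5f6
word = 0x371df5f6 → big-endian bytes:
  [0]=0x37  [1]=0x1d  [2]=0xf5  [3]=0xf6

37 1d f5 f6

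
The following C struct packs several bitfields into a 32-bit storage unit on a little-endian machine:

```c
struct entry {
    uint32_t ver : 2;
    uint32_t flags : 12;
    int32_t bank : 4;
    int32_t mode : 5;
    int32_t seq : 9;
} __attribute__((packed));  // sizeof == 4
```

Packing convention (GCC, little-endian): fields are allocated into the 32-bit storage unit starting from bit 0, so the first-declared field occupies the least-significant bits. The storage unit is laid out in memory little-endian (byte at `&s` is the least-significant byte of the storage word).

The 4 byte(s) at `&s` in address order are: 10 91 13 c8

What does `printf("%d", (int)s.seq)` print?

-112

[0]=0x10 [1]=0x91 [2]=0x13 [3]=0xc8 (little-endian) → word 0xc8139110
ver [0+:2] = (word>>0) & 0x3 = 0
flags [2+:12] = (word>>2) & 0xfff = 1092
bank [14+:4] = (word>>14) & 0xf = 14
mode [18+:5] = (word>>18) & 0x1f = 4
seq [23+:9] = (word>>23) & 0x1ff = 400  ←
seq signed 9b, MSB=1: 400 - 512 = -112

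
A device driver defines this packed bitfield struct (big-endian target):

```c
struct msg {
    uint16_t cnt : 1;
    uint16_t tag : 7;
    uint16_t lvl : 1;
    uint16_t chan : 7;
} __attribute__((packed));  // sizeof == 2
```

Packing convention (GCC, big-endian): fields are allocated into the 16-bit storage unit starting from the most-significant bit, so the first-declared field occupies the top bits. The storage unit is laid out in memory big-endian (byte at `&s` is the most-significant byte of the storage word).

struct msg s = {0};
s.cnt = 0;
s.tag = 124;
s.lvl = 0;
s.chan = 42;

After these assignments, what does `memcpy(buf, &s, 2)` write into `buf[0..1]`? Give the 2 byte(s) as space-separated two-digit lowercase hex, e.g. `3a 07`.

7c 2a

cnt:1 = 0 → 0x0 << 15 → word 0x0000
tag:7 = 124 → 0x7c << 8 → word 0x7c00
lvl:1 = 0 → 0x0 << 7 → word 0x7c00
chan:7 = 42 → 0x2a << 0 → word 0x7c2a
word = 0x7c2a → big-endian bytes:
  [0]=0x7c  [1]=0x2a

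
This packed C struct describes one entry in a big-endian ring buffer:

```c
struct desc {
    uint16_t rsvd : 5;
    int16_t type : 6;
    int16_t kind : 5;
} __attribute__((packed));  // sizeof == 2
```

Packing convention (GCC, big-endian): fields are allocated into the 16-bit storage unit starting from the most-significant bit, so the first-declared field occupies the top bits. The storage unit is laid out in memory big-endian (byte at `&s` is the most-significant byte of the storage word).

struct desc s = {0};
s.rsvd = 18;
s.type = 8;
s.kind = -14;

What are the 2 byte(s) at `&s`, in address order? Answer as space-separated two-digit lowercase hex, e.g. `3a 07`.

91 12

rsvd:5 = 18 → 0x12 << 11 → word 0x9000
type:6 = 8 → 0x8 << 5 → word 0x9100
kind:5 = -14 → 0x12 << 0 → word 0x9112
word = 0x9112 → big-endian bytes:
  [0]=0x91  [1]=0x12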